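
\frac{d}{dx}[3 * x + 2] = 3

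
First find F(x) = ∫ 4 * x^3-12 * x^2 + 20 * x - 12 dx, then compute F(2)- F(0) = 0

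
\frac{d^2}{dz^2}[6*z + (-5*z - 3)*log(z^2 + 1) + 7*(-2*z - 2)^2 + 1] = (56*z^4 - 10*z^3 + 118*z^2 - 30*z + 50)/(z^4 + 2*z^2 + 1)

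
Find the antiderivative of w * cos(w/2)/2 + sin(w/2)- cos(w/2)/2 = (w - 1)*sin(w/2) + C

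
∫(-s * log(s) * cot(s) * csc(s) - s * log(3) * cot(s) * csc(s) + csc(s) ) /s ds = log(3*s)*csc(s) + C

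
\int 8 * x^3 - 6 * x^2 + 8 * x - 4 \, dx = 2*x^4 - 2*x^3 + 4*x^2 - 4*x + C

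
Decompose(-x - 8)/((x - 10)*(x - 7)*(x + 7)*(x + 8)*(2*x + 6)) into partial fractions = 1/(1904*(x + 7)) - 1/(1040*(x + 3)) + 1/(840*(x - 7)) - 1/(1326*(x - 10))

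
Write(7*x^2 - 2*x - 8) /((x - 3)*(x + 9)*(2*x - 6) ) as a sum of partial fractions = 577/(288*(x + 9)) + 431/(288*(x - 3)) + 49/(24*(x - 3)^2)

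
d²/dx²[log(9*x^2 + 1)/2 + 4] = (9 - 81*x^2)/(81*x^4 + 18*x^2 + 1)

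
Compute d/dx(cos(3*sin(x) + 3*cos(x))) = -3*sqrt(2)*sin(3*sqrt(2)*sin(x + pi/4))*cos(x + pi/4)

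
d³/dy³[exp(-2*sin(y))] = 2*(-6*sin(y) - 4*cos(y)^2 + 1)*exp(-2*sin(y))*cos(y)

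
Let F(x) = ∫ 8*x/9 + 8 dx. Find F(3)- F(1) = 176/9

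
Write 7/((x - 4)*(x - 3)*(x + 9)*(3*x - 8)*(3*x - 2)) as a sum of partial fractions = -9/(580*(3*x - 2)) + 9/(40*(3*x - 8)) + 1/(22620*(x + 9)) - 1/(12*(x - 3)) + 7/(520*(x - 4))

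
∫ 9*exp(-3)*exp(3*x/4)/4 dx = 3*exp(3*x/4 - 3) + C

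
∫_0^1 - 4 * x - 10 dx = -12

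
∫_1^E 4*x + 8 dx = -18 + 2*(2 + E)^2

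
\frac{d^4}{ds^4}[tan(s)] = 24*tan(s)^5 + 40*tan(s)^3 + 16*tan(s)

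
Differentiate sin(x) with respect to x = cos(x)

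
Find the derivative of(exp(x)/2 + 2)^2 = exp(2*x)/2 + 2*exp(x)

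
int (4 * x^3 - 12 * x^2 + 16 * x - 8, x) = x^4 - 4*x^3 + 8*x^2 - 8*x + C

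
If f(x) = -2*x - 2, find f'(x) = -2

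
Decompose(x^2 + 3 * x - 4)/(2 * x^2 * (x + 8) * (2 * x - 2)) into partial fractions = -1/(64*(x + 8)) + 1/(64*x) + 1/(8*x^2)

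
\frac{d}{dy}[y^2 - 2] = 2*y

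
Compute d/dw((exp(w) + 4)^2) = 2*exp(2*w) + 8*exp(w)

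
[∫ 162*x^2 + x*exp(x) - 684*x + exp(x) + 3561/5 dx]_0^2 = 2*exp(2) + 2442/5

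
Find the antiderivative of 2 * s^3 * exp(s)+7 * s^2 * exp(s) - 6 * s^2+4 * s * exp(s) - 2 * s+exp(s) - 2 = (exp(s) - 1)*(2*s^3 + s^2 + 2*s - 1) + C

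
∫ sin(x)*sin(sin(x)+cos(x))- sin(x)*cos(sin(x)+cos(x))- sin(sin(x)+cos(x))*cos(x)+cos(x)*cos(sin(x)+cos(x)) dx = sqrt(2)*sin(sqrt(2)*sin(x + pi/4) + pi/4) + C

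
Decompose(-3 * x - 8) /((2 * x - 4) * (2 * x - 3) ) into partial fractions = 25/(2*(2*x - 3)) - 7/(x - 2)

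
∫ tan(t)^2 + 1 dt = tan(t) + C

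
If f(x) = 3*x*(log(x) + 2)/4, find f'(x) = 3*log(x)/4 + 9/4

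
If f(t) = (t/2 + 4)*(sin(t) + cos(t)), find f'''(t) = t*sin(t)/2 - t*cos(t)/2 + 5*sin(t)/2 - 11*cos(t)/2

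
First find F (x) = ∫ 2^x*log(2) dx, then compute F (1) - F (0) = 1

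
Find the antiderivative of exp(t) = exp(t) + C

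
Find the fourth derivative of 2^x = 2^x*log(2)^4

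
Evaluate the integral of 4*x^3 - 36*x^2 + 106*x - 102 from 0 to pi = -72 - (-3 + pi)^2 + (-3 + pi)^4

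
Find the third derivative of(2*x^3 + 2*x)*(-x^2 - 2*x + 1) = -120*x^2 - 96*x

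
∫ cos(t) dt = sin(t) + C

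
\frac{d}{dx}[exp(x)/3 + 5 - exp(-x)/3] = (exp(2*x) + 1)*exp(-x)/3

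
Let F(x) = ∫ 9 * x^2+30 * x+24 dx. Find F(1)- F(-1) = 54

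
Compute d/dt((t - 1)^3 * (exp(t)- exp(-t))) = (t^3*exp(2*t) + t^3 - 6*t^2 - 3*t*exp(2*t) + 9*t + 2*exp(2*t) - 4)*exp(-t)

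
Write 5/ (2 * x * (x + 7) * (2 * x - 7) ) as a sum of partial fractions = 10/(147*(2*x - 7)) + 5/(294*(x + 7)) - 5/(98*x)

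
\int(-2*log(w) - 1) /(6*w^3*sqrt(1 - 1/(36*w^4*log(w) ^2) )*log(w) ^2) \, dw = acsc(6*w^2*log(w)) + C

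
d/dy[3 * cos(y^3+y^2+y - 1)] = -3*(3*y^2 + 2*y + 1)*sin(y^3 + y^2 + y - 1)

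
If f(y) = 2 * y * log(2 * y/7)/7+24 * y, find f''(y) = 2/(7*y)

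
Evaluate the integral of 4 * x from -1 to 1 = 0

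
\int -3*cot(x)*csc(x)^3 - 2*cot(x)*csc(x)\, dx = (csc(x)^2 + 2)*csc(x) + C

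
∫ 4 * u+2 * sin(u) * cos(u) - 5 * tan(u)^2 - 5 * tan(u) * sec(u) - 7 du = 2*u^2 - 2*u + sin(u)^2 - 5*tan(u) - 5*sec(u) + C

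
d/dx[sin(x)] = cos(x)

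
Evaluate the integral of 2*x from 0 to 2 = 4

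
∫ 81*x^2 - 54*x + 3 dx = 27*x^3 - 27*x^2 + 3*x + C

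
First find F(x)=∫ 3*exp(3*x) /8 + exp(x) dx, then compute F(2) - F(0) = -9/8 + exp(2) + exp(6)/8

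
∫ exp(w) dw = exp(w) + C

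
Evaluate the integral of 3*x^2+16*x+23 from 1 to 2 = 54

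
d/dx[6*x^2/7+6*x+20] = 12*x/7 + 6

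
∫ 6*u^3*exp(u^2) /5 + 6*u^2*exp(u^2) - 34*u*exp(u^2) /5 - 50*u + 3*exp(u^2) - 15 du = -(5*u - 4)*(5*u + 7) + (3*u^2 + 15*u - 20)*exp(u^2)/5 + C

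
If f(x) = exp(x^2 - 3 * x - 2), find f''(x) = (4*x^2 - 12*x + 11)*exp(x^2 - 3*x - 2)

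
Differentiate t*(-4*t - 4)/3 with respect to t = -8*t/3 - 4/3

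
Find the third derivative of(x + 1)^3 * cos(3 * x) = 27*x^3*sin(3*x) - 81*sqrt(2)*x^2*cos(3*x + pi/4) + 27*x*sin(3*x) - 162*x*cos(3*x) - 27*sin(3*x) - 75*cos(3*x)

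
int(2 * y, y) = y^2 + C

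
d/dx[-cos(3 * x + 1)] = 3*sin(3*x + 1)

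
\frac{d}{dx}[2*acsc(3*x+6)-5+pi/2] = -2/(3*x^2*sqrt(1 - 1/(9*x^2 + 36*x + 36)) + 12*x*sqrt(1 - 1/(9*x^2 + 36*x + 36)) + 12*sqrt(1 - 1/(9*x^2 + 36*x + 36)))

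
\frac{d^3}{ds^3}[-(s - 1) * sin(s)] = s*cos(s) + 3*sin(s) - cos(s)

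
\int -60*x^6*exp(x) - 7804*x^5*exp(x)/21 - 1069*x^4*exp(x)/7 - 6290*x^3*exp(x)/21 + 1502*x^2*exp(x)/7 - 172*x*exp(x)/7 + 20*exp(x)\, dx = x*(-1260*x^5 - 244*x^4 - 1987*x^3 + 1658*x^2 - 468*x + 420)*exp(x)/21 + C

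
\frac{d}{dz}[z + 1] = 1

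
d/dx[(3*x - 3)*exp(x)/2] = 3*x*exp(x)/2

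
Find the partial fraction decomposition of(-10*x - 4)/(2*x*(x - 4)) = -11/(2*(x - 4)) + 1/(2*x)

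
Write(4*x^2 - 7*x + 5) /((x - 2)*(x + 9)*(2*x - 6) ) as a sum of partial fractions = 49/(33*(x + 9)) - 7/(22*(x - 2)) + 5/(6*(x - 3))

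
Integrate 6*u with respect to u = 3*u^2 + C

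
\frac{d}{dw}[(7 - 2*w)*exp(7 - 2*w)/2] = (2*w - 8)*exp(7 - 2*w)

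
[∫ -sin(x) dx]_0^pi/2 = -1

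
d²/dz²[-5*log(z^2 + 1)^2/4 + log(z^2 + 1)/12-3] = (30*z^2*log(z^2 + 1) - 61*z^2 - 30*log(z^2 + 1) + 1)/(6*z^4 + 12*z^2 + 6)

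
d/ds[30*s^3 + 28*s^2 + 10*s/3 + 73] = 90*s^2 + 56*s + 10/3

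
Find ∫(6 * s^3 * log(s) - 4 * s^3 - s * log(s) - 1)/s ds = -(log(s) - 1)*(-2*s^3 + s + 1) + C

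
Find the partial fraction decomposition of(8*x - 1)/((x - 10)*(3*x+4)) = 35/(34*(3*x + 4)) + 79/(34*(x - 10))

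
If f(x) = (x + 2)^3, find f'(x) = 3*x^2 + 12*x + 12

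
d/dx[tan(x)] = cos(x)^(-2)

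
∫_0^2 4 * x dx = 8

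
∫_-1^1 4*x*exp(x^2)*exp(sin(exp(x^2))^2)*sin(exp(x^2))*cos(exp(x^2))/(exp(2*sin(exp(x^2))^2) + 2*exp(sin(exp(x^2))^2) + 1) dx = 0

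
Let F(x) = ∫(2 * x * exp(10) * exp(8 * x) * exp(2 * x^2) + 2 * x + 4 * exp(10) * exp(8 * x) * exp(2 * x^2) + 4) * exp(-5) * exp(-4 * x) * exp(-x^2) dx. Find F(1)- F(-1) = -exp(2) - exp(-10) + exp(-2) + exp(10)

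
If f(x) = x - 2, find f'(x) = 1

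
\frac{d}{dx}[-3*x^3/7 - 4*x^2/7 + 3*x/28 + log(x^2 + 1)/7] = (-36*x^4 - 32*x^3 - 33*x^2 - 24*x + 3)/(28*x^2 + 28)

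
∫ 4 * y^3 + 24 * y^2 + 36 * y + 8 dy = y^4 + 8*y^3 + 18*y^2 + 8*y + C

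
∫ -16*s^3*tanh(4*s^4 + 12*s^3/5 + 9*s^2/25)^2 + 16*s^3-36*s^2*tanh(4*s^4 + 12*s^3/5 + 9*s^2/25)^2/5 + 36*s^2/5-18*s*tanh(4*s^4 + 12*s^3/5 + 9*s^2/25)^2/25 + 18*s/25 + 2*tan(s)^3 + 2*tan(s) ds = tan(s)^2 + tanh(s^2*(100*s^2 + 60*s + 9)/25) + C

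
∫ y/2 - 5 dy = y^2/4 - 5*y + C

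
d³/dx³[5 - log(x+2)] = -2/(x^3 + 6*x^2 + 12*x + 8)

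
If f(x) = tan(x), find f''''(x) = 24*tan(x)^5 + 40*tan(x)^3 + 16*tan(x)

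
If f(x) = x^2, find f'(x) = 2*x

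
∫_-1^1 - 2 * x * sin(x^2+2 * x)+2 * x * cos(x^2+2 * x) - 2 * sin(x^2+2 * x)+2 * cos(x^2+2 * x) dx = cos(3) - cos(1) + sin(3) + sin(1)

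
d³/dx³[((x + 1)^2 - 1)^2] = 24*x + 24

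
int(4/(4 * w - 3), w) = log(4*w - 3) + C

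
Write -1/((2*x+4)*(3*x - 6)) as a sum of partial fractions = 1/(24*(x + 2)) - 1/(24*(x - 2))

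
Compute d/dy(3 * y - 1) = 3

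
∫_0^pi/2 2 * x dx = pi^2/4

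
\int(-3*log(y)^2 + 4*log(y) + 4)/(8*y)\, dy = (-log(y)^2 + 2*log(y) + 4)*log(y)/8 + C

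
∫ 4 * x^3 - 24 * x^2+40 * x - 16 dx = x^4 - 8*x^3 + 20*x^2 - 16*x + C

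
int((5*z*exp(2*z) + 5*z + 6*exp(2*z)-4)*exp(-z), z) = 2*(5*z + 1)*sinh(z) + C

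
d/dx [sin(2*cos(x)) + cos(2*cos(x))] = 2*sin(x)*sin(2*cos(x)) - 2*sin(x)*cos(2*cos(x))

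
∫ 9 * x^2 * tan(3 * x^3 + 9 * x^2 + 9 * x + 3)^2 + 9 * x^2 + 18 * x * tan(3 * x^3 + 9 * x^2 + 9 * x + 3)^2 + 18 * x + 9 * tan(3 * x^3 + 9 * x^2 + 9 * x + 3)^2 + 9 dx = tan(3*(x + 1)^3) + C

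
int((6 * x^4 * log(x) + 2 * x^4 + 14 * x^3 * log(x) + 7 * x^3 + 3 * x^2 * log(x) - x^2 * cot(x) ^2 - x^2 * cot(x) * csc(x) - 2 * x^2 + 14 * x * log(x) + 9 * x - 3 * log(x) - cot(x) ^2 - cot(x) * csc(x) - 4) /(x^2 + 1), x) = x*(2*x^2 + 7*x - 3)*log(x) + log(x^2 + 1) + cot(x) + csc(x) + C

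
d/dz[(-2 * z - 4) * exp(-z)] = (2*z + 2)*exp(-z)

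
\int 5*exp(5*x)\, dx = exp(5*x) + C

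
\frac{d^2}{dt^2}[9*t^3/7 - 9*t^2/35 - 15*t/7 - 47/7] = 54*t/7 - 18/35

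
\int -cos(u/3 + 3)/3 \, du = -sin(u/3 + 3) + C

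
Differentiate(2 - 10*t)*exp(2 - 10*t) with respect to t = (100*t - 30)*exp(2 - 10*t)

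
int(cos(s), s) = sin(s) + C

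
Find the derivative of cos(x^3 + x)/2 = -(3*x^2 + 1)*sin(x*(x^2 + 1))/2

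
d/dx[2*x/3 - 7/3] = 2/3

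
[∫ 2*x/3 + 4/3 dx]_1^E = -3 + (2 + E)^2/3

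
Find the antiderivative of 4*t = 2*t^2 + C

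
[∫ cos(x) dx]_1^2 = -sin(1) + sin(2)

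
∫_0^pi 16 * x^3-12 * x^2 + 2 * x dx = (-pi + 2*pi^2)^2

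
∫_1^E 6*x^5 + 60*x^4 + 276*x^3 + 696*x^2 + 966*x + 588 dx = -1728 + (3 + (2 + E)^2)^3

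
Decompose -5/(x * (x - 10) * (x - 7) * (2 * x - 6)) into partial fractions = -5/(168*(x - 3)) + 5/(168*(x - 7)) - 1/(84*(x - 10)) + 1/(84*x)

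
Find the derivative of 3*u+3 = 3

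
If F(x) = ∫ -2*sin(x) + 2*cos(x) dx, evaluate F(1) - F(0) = -2 + 2*cos(1) + 2*sin(1)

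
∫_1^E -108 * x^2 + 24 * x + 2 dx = (4 - 6*E)*(1 + 2*E + 6*exp(2)) + 18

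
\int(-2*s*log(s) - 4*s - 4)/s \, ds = -2*(s + 2)*(log(s) + 1) + C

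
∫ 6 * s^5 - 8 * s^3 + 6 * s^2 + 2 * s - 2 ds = s^6 - 2*s^4 + 2*s^3 + s^2 - 2*s + C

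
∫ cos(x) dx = sin(x) + C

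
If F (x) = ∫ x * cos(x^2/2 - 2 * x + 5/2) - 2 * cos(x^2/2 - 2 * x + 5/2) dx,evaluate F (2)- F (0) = -sin(5/2) + sin(1/2)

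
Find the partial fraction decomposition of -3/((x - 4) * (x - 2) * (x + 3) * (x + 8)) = 1/(200*(x + 8)) - 3/(175*(x + 3)) + 3/(100*(x - 2)) - 1/(56*(x - 4))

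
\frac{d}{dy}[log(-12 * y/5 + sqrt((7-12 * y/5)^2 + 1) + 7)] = (144*y - 12*sqrt(144*y^2 - 840*y + 1250) - 420)/(144*y^2 - 12*y*sqrt(144*y^2 - 840*y + 1250) - 840*y + 35*sqrt(144*y^2 - 840*y + 1250) + 1250)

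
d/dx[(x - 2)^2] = 2*x - 4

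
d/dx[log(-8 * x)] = 1/x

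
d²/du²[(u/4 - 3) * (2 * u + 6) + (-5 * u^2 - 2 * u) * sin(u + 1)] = 5*u^2*sin(u + 1) + 2*u*sin(u + 1) - 20*u*cos(u + 1) - 10*sin(u + 1) - 4*cos(u + 1) + 1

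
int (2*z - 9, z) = z^2 - 9*z + C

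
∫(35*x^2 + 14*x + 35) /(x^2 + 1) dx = 35*x + 7*log(x^2 + 1) + C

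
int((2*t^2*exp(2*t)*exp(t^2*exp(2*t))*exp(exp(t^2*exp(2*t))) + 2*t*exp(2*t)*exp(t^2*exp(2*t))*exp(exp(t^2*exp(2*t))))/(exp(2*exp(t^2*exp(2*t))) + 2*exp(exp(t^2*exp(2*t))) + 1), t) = exp(exp(t^2*exp(2*t)))/(exp(exp(t^2*exp(2*t))) + 1) + C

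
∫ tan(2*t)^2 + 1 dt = tan(2*t)/2 + C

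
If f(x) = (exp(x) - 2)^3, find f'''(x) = 27*exp(3*x) - 48*exp(2*x) + 12*exp(x)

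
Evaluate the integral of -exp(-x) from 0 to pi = -1 + exp(-pi)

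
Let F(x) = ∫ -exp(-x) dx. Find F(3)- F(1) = -exp(-1) + exp(-3)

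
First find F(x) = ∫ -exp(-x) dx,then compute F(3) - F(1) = -exp(-1) + exp(-3)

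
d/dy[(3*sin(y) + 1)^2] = 6*(3*sin(y) + 1)*cos(y)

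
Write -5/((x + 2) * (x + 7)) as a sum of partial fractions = 1/(x + 7) - 1/(x + 2)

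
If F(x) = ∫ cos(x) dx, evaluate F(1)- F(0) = sin(1)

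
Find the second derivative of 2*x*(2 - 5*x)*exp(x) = -10*x^2*exp(x) - 36*x*exp(x) - 12*exp(x)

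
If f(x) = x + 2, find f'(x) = 1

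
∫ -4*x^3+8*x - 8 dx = -x^4 + 4*x^2 - 8*x + C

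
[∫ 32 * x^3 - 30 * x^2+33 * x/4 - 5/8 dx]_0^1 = 3/2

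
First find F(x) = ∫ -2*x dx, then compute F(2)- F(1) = -3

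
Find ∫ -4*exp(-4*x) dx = exp(-4*x) + C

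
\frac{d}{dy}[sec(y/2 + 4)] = tan(y/2 + 4)*sec(y/2 + 4)/2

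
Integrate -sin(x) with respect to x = cos(x) + C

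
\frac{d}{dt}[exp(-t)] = -exp(-t)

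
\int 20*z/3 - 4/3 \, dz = 10*z^2/3 - 4*z/3 + C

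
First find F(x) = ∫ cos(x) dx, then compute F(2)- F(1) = -sin(1) + sin(2)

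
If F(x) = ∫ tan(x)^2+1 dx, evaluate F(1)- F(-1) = 2*tan(1)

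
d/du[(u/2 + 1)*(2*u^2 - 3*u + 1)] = 3*u^2 + u - 5/2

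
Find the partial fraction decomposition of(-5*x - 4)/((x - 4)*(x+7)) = -31/(11*(x + 7)) - 24/(11*(x - 4))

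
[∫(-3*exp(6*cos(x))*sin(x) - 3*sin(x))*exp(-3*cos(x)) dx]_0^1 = -exp(3) - exp(-3*cos(1)) + exp(-3) + exp(3*cos(1))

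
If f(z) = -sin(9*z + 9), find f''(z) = 81*sin(9*z + 9)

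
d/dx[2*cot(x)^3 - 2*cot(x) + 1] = -6*cot(x)^4 - 4*cot(x)^2 + 2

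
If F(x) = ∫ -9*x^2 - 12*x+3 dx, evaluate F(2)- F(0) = -42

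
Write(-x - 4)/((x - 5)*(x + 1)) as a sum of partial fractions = 1/(2*(x + 1)) - 3/(2*(x - 5))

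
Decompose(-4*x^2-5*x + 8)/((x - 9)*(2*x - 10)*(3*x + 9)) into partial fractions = -13/(576*(x + 3)) + 39/(64*(x - 5)) - 361/(288*(x - 9))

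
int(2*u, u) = u^2 + C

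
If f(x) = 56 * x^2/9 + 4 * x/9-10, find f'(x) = 112*x/9 + 4/9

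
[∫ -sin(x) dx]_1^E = cos(E) - cos(1)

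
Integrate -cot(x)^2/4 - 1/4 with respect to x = cot(x)/4 + C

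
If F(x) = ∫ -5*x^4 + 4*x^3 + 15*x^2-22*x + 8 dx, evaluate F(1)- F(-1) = 24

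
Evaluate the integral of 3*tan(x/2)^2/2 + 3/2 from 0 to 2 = 3*tan(1)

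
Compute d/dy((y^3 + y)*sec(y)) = (y^3*sin(y)/cos(y) + 3*y^2 + y*sin(y)/cos(y) + 1)/cos(y)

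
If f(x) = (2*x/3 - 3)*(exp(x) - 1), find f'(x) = 2*x*exp(x)/3 - 7*exp(x)/3 - 2/3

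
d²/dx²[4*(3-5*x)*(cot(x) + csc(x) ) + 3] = 4*(5*x - 10*x*cos(x)/sin(x)^2 - 10*x/sin(x)^2 - 3 + 10*cos(x)/sin(x) + 10/sin(x) + 6*cos(x)/sin(x)^2 + 6/sin(x)^2)/sin(x)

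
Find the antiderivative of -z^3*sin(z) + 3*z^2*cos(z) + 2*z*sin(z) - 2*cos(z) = z*(z^2 - 2)*cos(z) + C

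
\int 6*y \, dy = 3*y^2 + C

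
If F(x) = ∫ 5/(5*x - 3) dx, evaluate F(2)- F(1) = -log(2) + log(7)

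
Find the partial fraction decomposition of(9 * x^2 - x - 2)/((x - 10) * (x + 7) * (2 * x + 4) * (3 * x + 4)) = -207/(1156*(3*x + 4)) - 223/(1445*(x + 7)) + 3/(20*(x + 2)) + 37/(578*(x - 10))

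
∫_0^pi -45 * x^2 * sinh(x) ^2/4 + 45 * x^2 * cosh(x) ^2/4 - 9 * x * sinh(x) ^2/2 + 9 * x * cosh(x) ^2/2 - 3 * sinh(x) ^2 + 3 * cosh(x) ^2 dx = 3*pi + 9*pi^2/4 + 15*pi^3/4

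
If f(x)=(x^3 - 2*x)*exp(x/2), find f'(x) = x^3*exp(x/2)/2 + 3*x^2*exp(x/2) - x*exp(x/2) - 2*exp(x/2)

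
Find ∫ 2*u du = u^2 + C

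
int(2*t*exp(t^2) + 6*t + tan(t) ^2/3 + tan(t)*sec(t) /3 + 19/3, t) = 3*t^2 + 6*t + exp(t^2) + tan(t)/3 + sec(t)/3 + C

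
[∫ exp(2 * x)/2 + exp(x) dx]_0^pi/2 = -9/4 + (1 + exp(pi/2)/2)^2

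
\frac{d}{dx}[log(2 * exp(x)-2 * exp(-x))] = (exp(2*x) + 1)/(exp(2*x) - 1)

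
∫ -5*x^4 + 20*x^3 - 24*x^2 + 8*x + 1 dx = -x^5 + 5*x^4 - 8*x^3 + 4*x^2 + x + C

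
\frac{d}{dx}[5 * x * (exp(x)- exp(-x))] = (5*x*exp(2*x) + 5*x + 5*exp(2*x) - 5)*exp(-x)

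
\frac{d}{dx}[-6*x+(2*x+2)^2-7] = 8*x + 2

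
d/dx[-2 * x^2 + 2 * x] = 2 - 4*x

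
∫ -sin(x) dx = cos(x) + C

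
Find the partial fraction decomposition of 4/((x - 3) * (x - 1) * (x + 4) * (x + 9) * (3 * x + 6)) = 1/(3150*(x + 9)) - 2/(525*(x + 4)) + 2/(315*(x + 2)) - 1/(225*(x - 1)) + 1/(630*(x - 3))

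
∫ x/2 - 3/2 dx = x^2/4 - 3*x/2 + C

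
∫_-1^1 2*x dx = 0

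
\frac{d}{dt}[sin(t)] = cos(t)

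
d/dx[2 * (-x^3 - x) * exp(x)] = -2*x^3*exp(x) - 6*x^2*exp(x) - 2*x*exp(x) - 2*exp(x)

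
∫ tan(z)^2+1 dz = tan(z) + C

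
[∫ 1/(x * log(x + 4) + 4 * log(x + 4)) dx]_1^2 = -log(log(5)) + log(log(6))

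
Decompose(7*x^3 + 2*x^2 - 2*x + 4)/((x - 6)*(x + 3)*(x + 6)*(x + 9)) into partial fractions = 4919/(270*(x + 9)) - 356/(27*(x + 6)) + 161/(162*(x + 3)) + 394/(405*(x - 6))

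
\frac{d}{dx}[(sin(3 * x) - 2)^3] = 9*(sin(3*x) - 2)^2*cos(3*x)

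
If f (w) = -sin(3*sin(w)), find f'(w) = -3*cos(w)*cos(3*sin(w))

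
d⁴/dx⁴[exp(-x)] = exp(-x)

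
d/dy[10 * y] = 10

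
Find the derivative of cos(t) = -sin(t)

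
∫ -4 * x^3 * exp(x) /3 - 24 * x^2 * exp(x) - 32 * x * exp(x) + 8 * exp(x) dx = 4*x*(-x^2 - 15*x + 6)*exp(x)/3 + C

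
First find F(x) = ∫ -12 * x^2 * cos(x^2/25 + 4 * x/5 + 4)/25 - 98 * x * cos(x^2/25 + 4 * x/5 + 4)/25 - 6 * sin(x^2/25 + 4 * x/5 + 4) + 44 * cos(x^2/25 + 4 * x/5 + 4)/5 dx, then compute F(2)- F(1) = -sin(144/25) - 5*sin(121/25)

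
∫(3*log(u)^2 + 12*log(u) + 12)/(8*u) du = (log(u) + 2)^3/8 + C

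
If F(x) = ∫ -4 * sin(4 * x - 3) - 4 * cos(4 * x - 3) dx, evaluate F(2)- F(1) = -cos(1) + cos(5) + sin(1) - sin(5)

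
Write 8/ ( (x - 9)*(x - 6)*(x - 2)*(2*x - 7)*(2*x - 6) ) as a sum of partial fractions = 64/(165*(2*x - 7)) + 1/(21*(x - 2)) - 2/(9*(x - 3)) - 1/(45*(x - 6)) + 2/(693*(x - 9))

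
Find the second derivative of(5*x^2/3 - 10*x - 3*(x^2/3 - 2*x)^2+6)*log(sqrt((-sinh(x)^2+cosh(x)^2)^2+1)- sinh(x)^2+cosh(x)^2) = -4*x^2*log(1 + sqrt(2)) + 24*x*log(1 + sqrt(2)) - 62*log(1 + sqrt(2))/3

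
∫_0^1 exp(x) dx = -1 + E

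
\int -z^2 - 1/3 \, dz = -z^3/3 - z/3 + C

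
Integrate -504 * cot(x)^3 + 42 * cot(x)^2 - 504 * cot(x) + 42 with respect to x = 42*(6*cot(x) - 1)*cot(x) + C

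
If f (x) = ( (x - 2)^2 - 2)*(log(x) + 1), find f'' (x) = (2*x^2*log(x) + 5*x^2 - 4*x - 2)/x^2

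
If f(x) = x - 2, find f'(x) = 1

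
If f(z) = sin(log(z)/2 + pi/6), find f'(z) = cos(log(z)/2 + pi/6)/(2*z)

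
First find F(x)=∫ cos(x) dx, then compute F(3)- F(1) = -sin(1) + sin(3)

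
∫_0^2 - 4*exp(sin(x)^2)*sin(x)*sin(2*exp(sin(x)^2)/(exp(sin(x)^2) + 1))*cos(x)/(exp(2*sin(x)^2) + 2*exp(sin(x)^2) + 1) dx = -cos(1) + cos(2*exp(sin(2)^2)/(1 + exp(sin(2)^2)))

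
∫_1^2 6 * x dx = 9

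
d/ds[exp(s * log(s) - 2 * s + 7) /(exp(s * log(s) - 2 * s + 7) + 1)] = (exp(s*log(s) - 2*s + 7)*log(s) - exp(s*log(s) - 2*s + 7))/(1 + 2*exp(7)*exp(-2*s)*exp(s*log(s)) + exp(14)*exp(-4*s)*exp(2*s*log(s)))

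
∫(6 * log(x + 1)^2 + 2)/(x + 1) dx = 2*(log(x + 1)^2 + 1)*log(x + 1) + C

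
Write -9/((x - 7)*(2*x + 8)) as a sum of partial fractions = 9/(22*(x + 4)) - 9/(22*(x - 7))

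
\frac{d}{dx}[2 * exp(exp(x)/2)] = exp(x + exp(x)/2)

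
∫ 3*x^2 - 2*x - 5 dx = x^3 - x^2 - 5*x + C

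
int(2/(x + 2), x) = 2*log(x + 2) + C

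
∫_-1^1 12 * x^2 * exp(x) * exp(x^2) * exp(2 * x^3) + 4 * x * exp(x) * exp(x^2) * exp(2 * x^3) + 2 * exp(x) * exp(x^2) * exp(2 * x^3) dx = -2*exp(-2) + 2*exp(4)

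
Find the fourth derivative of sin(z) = sin(z)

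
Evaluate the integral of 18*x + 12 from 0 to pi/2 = -4 + (2 + 3*pi/2)^2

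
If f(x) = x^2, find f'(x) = 2*x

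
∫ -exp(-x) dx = exp(-x) + C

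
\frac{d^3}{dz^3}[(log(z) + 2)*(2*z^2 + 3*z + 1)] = (4*z^2 - 3*z + 2)/z^3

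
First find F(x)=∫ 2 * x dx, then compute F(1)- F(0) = 1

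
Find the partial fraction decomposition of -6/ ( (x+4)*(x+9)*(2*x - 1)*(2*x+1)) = 12/(119*(2*x + 1)) - 4/(57*(2*x - 1)) + 6/(1615*(x + 9)) - 2/(105*(x + 4))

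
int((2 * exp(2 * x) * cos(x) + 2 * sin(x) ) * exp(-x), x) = 2*sqrt(2)*sin(x + pi/4)*sinh(x) + C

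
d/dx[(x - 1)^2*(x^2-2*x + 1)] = 4*x^3 - 12*x^2 + 12*x - 4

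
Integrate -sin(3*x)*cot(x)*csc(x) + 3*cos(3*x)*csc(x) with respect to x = sin(3*x)*csc(x) + C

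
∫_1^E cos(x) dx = -sin(1) + sin(E)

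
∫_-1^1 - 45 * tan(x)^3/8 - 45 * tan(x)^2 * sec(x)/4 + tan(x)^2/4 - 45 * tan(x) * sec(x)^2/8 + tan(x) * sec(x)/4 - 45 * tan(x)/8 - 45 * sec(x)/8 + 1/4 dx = (-45*sin(1) + sin(2))/(2*(cos(2) + 1))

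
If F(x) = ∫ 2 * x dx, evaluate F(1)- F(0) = 1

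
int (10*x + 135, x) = 5*x^2 + 135*x + C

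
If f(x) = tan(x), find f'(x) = cos(x)^(-2)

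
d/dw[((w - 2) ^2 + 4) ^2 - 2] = 4*w^3 - 24*w^2 + 64*w - 64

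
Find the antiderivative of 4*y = 2*y^2 + C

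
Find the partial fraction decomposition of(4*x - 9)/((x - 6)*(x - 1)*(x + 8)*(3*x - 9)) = 41/(4158*(x + 8)) - 1/(54*(x - 1)) - 1/(66*(x - 3)) + 1/(42*(x - 6))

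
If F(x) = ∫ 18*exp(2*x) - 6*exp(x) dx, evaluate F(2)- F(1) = -(-1 + 3*E)^2 + (-1 + 3*exp(2))^2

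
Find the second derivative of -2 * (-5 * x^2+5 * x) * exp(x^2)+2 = 40*x^4*exp(x^2) - 40*x^3*exp(x^2) + 100*x^2*exp(x^2) - 60*x*exp(x^2) + 20*exp(x^2)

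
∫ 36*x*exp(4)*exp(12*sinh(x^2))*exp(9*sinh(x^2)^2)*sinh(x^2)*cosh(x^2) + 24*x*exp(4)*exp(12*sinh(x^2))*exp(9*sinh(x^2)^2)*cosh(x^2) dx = exp((3*sinh(x^2) + 2)^2) + C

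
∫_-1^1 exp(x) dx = E - exp(-1)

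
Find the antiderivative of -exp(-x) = exp(-x) + C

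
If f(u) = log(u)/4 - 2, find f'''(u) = 1/(2*u^3)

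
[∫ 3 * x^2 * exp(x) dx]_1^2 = -3*E + 6*exp(2)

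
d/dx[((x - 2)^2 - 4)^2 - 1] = 4*x^3 - 24*x^2 + 32*x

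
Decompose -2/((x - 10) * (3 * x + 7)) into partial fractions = 6/(37*(3*x + 7)) - 2/(37*(x - 10))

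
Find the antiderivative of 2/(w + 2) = log(3*(w + 2)^2) + C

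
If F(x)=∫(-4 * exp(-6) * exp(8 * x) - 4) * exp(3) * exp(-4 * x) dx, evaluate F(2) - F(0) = -exp(5) - exp(3) + exp(-5) + exp(-3)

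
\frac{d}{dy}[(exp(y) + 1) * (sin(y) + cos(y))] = 2*exp(y)*cos(y) - sin(y) + cos(y)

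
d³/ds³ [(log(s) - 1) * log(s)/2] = (2*log(s) - 4)/s^3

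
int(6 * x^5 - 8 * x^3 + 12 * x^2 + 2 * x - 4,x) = x^6 - 2*x^4 + 4*x^3 + x^2 - 4*x + C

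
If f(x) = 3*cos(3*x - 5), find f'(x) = -9*sin(3*x - 5)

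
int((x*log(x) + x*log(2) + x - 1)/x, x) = (x - 1)*log(2*x) + C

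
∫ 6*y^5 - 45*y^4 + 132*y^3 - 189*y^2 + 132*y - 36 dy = y^6 - 9*y^5 + 33*y^4 - 63*y^3 + 66*y^2 - 36*y + C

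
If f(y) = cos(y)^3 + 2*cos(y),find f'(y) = (3*sin(y)^2 - 5)*sin(y)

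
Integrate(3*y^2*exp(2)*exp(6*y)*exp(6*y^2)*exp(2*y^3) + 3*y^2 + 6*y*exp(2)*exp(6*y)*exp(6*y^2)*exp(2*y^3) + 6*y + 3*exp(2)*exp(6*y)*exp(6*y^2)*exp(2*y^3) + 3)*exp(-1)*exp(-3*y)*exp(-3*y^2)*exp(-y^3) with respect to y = 2*sinh((y + 1)^3) + C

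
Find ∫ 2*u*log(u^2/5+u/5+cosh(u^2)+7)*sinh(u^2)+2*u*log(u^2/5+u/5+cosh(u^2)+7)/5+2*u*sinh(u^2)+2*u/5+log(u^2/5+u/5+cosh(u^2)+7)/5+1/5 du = (u^2 + u + 5*cosh(u^2) + 35)*log(u^2/5 + u/5 + cosh(u^2) + 7)/5 + C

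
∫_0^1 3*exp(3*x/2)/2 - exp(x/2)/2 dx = -exp(1/2) + exp(3/2)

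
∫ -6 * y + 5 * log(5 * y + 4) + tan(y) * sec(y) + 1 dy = -3*y^2 - 4*y + (5*y + 4)*log(5*y + 4) + sec(y) + C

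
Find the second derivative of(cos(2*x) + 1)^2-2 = -8*cos(2*x) - 8*cos(4*x)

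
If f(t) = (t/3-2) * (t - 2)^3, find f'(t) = 4*t^3/3 - 12*t^2 + 32*t - 80/3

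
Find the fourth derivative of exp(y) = exp(y)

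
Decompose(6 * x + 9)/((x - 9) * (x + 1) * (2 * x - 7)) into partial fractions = -40/(33*(2*x - 7)) + 1/(30*(x + 1)) + 63/(110*(x - 9))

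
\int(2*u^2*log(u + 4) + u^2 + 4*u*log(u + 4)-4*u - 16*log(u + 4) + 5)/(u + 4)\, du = ((u - 2)^2 + 1)*log(u + 4) + C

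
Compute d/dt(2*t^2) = 4*t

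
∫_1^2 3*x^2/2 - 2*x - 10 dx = -19/2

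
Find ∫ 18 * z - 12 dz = 9*z^2 - 12*z + C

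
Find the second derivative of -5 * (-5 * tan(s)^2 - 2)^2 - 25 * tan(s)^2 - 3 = -2500*tan(s)^6 - 4750*tan(s)^4 - 2500*tan(s)^2 - 250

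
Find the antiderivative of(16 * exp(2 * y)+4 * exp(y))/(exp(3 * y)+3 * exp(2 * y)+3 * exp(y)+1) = 2*(exp(2*y) - 6*exp(y) - 4)/(exp(2*y) + 2*exp(y) + 1) + C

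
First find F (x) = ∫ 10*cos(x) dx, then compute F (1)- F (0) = 10*sin(1)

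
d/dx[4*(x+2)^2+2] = 8*x + 16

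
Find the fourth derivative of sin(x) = sin(x)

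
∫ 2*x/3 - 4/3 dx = x^2/3 - 4*x/3 + C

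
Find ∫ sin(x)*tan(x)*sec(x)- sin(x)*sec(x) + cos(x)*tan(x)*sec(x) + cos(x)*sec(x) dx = tan(x) + C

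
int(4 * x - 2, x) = 2*x^2 - 2*x + C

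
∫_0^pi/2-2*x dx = -pi^2/4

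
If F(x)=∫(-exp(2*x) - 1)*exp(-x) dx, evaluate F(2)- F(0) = -exp(2) + exp(-2)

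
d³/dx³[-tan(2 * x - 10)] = -48*tan(2*x - 10)^4 - 64*tan(2*x - 10)^2 - 16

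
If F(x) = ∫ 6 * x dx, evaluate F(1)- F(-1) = 0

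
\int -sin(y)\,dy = cos(y) + C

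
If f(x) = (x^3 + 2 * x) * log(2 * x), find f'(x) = 3*x^2*log(x) + x^2 + 3*x^2*log(2) + 2*log(x) + 2*log(2) + 2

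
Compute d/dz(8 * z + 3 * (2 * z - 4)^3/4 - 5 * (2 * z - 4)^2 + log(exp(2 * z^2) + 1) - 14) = (18*z^2*exp(2*z^2) + 18*z^2 - 108*z*exp(2*z^2) - 112*z + 160*exp(2*z^2) + 160)/(exp(2*z^2) + 1)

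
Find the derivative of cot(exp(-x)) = exp(-x)/sin(exp(-x))^2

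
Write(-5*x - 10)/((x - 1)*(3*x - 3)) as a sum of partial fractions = -5/(3*(x - 1)) - 5/(x - 1)^2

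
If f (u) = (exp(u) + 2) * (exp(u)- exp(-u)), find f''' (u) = (8*exp(3*u) + 2*exp(2*u) + 2)*exp(-u)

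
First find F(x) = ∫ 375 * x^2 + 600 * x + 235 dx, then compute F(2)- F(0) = 2670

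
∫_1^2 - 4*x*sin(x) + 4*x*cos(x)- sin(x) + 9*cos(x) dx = -9*sin(1) + 13*cos(2) - 9*cos(1) + 13*sin(2)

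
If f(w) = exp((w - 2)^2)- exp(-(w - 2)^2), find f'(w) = (2*w*exp(2*w^2 - 8*w + 8) + 2*w - 4*exp(2*w^2 - 8*w + 8) - 4)*exp(-w^2 + 4*w - 4)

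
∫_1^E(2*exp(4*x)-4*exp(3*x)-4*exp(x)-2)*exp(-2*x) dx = -(-2 - exp(-1) + E)^2 + (-2 - exp(-E) + exp(E))^2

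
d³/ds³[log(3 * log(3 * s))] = (2*log(s)^2 + 3*log(s) + 4*log(3)*log(s) + 2 + 2*log(3)^2 + 3*log(3))/(s^3*log(s)^3 + 3*s^3*log(3)*log(s)^2 + 3*s^3*log(3)^2*log(s) + s^3*log(3)^3)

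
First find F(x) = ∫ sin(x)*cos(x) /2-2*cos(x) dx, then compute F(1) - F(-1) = -4*sin(1)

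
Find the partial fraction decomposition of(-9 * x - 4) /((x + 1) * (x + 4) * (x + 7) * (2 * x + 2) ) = -59/(216*(x + 7)) + 16/(27*(x + 4)) - 23/(72*(x + 1)) + 5/(36*(x + 1)^2)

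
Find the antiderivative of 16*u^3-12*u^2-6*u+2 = 4*u^4 - 4*u^3 - 3*u^2 + 2*u + C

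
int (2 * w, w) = w^2 + C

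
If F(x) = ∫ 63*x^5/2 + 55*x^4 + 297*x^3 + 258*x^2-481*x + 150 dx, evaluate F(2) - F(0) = 1902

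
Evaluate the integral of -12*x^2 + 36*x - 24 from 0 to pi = (-2 + pi)^2*(2 - 4*pi) - 8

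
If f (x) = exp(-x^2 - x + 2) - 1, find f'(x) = (-2*x - 1)*exp(-x^2 - x + 2)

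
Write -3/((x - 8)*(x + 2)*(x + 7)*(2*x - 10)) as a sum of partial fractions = 1/(600*(x + 7)) - 3/(700*(x + 2)) + 1/(168*(x - 5)) - 1/(300*(x - 8))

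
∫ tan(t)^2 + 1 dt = tan(t) + C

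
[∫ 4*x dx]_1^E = -2 + 2*exp(2)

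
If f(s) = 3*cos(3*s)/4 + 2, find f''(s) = -27*cos(3*s)/4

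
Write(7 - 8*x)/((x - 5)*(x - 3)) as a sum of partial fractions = 17/(2*(x - 3)) - 33/(2*(x - 5))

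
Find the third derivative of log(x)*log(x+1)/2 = (2*x^3*log(x) + 2*x^3*log(x + 1) - 6*x^3 + 6*x^2*log(x + 1) - 9*x^2 + 6*x*log(x + 1) - 3*x + 2*log(x + 1))/(2*x^6 + 6*x^5 + 6*x^4 + 2*x^3)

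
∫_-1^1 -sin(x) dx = 0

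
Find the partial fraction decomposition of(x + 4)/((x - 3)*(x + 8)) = 4/(11*(x + 8)) + 7/(11*(x - 3))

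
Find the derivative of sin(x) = cos(x)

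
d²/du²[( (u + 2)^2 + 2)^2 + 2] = 12*u^2 + 48*u + 56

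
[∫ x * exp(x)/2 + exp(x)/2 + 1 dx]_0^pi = pi*(2 + exp(pi))/2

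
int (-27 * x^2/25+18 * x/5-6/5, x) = -9*x^3/25 + 9*x^2/5 - 6*x/5 + C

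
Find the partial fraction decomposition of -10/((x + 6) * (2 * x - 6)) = 5/(9*(x + 6)) - 5/(9*(x - 3))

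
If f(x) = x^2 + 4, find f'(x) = 2*x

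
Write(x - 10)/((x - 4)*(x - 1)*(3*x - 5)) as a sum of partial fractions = 75/(14*(3*x - 5)) - 3/(2*(x - 1)) - 2/(7*(x - 4))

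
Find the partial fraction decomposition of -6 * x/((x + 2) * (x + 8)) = -8/(x + 8) + 2/(x + 2)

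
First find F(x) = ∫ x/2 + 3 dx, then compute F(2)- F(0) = 7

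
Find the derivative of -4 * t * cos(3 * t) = 12*t*sin(3*t) - 4*cos(3*t)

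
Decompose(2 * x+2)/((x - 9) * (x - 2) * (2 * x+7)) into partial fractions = -4/(55*(2*x + 7)) - 6/(77*(x - 2)) + 4/(35*(x - 9))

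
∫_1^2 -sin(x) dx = -cos(1) + cos(2)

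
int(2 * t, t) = t^2 + C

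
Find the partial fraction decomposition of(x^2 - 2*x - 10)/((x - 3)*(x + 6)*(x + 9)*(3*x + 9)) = -89/(648*(x + 9)) + 38/(243*(x + 6)) - 5/(324*(x + 3)) - 7/(1944*(x - 3))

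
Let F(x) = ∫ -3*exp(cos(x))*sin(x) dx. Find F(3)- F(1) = -3*exp(cos(1)) + 3*exp(cos(3))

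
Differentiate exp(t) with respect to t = exp(t)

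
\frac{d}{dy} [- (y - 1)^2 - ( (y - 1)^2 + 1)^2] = -4*y^3 + 12*y^2 - 18*y + 10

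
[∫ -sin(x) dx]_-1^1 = 0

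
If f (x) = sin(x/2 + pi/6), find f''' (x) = -cos(x/2 + pi/6)/8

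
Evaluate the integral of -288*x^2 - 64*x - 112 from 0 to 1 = -240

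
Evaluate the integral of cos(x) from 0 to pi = 0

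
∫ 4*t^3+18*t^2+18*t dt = t^4 + 6*t^3 + 9*t^2 + C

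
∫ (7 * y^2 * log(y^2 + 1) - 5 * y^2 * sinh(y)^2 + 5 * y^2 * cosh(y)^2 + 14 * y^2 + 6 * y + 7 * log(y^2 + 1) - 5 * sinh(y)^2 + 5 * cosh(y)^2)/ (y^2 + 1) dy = 5*y + (7*y + 3)*log(y^2 + 1) + C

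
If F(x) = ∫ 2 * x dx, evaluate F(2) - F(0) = 4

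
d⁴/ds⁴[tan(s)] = 24*tan(s)^5 + 40*tan(s)^3 + 16*tan(s)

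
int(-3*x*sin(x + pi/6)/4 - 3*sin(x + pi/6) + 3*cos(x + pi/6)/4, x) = (3*x/4 + 3)*cos(x + pi/6) + C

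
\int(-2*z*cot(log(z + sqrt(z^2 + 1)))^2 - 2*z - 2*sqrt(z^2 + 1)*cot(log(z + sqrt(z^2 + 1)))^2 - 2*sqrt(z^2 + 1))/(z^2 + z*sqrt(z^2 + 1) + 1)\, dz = 2*cot(log(z + sqrt(z^2 + 1))) + C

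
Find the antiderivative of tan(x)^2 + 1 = tan(x) + C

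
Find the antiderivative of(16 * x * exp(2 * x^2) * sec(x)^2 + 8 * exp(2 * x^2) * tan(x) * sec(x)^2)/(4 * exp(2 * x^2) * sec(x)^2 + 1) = log(4*exp(2*x^2)*sec(x)^2 + 1) + C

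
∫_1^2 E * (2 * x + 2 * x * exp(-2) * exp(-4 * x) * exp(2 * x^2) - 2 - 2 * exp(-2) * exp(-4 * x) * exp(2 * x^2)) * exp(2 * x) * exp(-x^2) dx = -E - exp(-2) + exp(-1) + exp(2)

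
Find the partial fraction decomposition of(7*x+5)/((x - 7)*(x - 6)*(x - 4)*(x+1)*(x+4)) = -23/(2640*(x + 4)) + 1/(420*(x + 1)) + 11/(80*(x - 4)) - 47/(140*(x - 6)) + 9/(44*(x - 7))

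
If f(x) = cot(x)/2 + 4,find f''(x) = cos(x)/sin(x)^3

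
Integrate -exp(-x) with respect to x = exp(-x) + C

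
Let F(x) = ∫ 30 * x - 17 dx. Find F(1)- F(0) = -2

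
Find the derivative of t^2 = 2*t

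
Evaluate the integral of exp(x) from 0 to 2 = -1 + exp(2)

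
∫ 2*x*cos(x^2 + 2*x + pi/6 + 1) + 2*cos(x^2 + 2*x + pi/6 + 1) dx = sin((x + 1)^2 + pi/6) + C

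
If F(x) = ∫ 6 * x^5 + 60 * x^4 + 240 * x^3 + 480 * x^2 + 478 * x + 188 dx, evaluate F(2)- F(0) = 4020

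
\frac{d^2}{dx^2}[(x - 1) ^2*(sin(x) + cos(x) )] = -x^2*sin(x) - x^2*cos(x) - 2*x*sin(x) + 6*x*cos(x) + 5*sin(x) - 3*cos(x)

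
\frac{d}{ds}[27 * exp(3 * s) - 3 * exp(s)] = 81*exp(3*s) - 3*exp(s)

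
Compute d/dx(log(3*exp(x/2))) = 1/2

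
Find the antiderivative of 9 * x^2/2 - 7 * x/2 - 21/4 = 3*x^3/2 - 7*x^2/4 - 21*x/4 + C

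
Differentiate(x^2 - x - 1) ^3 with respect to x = 6*x^5 - 15*x^4 + 15*x^2 - 3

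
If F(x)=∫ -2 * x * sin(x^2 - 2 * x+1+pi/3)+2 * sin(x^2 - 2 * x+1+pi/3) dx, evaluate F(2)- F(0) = 0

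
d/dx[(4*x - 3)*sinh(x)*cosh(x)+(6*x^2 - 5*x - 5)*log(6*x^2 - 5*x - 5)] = 12*x*log(6*x^2 - 5*x - 5) + 4*x*cosh(2*x) + 12*x - 5*log(6*x^2 - 5*x - 5) + 2*sinh(2*x) - 3*cosh(2*x) - 5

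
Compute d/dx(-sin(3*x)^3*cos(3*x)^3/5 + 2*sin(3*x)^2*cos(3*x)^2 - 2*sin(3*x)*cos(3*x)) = 9*(1 - cos(6*x))^2*cos(6*x)/20 + 3*sin(12*x) - 69*cos(6*x)/10 + 9*cos(12*x)/20 + 9/20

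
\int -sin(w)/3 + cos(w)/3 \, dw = sqrt(2)*sin(w + pi/4)/3 + C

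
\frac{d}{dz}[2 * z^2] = 4*z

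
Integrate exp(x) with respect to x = exp(x) + C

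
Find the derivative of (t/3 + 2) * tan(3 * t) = t/cos(3*t)^2 + tan(3*t)/3 + 6/cos(3*t)^2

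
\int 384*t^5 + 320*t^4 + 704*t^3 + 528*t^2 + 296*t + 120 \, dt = 64*t^6 + 64*t^5 + 176*t^4 + 176*t^3 + 148*t^2 + 120*t + C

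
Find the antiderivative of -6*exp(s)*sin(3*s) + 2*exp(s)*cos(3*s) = 2*exp(s)*cos(3*s) + C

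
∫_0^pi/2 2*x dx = pi^2/4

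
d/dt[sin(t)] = cos(t)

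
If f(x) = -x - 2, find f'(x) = -1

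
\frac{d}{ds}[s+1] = 1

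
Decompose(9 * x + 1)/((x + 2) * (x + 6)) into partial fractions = 53/(4*(x + 6)) - 17/(4*(x + 2))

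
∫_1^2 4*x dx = 6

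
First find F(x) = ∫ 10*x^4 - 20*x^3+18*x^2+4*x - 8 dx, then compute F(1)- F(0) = -3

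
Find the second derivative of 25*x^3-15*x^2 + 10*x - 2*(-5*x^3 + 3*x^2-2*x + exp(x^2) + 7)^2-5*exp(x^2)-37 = 80*x^5*exp(x^2) - 48*x^4*exp(x^2) - 1500*x^4 + 312*x^3*exp(x^2) + 1200*x^3 - 32*x^2*exp(2*x^2) - 252*x^2*exp(x^2) - 696*x^2 + 168*x*exp(x^2) + 1134*x - 8*exp(2*x^2) - 90*exp(x^2) - 214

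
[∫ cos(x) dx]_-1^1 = 2*sin(1)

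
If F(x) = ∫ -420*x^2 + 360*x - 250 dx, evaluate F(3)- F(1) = -2700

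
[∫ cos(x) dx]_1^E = -sin(1) + sin(E)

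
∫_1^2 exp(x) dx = -E + exp(2)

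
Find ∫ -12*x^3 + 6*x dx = -3*x^4 + 3*x^2 + C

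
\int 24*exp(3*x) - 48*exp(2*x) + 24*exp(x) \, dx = 8*(exp(x) - 1)^3 + C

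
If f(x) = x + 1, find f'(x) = 1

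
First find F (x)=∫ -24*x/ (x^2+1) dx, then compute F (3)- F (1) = -12*log(10) + 12*log(2)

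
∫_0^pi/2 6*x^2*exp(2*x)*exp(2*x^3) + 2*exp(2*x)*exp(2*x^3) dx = -1 + exp(pi + pi^3/4)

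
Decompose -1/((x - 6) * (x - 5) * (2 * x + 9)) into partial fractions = -4/(399*(2*x + 9)) + 1/(19*(x - 5)) - 1/(21*(x - 6))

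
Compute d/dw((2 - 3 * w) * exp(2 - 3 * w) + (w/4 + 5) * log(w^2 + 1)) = (36*w^3 + w^2*exp(3*w - 2)*log(w^2 + 1) + 2*w^2*exp(3*w - 2) - 36*w^2 + 40*w*exp(3*w - 2) + 36*w + exp(3*w - 2)*log(w^2 + 1) - 36)/(4*w^2*exp(-2)*exp(3*w) + 4*exp(-2)*exp(3*w))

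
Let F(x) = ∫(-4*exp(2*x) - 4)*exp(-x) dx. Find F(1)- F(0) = -4*E + 4*exp(-1)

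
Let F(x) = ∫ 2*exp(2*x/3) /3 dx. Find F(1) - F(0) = -1 + exp(2/3)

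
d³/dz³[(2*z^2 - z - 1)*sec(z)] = (-2*z^2*sin(z)/cos(z) + 12*z^2*sin(z)/cos(z)^3 + z*sin(z)/cos(z) - 6*z*sin(z)/cos(z)^3 - 12*z + 24*z/cos(z)^2 + 13*sin(z)/cos(z) - 6*sin(z)/cos(z)^3 + 3 - 6/cos(z)^2)/cos(z)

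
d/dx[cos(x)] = -sin(x)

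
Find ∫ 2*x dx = x^2 + C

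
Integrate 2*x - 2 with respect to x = x^2 - 2*x + C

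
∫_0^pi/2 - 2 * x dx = -pi^2/4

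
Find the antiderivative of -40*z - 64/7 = -20*z^2 - 64*z/7 + C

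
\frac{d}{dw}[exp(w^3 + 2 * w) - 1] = 3*w^2*exp(w^3 + 2*w) + 2*exp(w^3 + 2*w)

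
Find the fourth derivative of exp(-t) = exp(-t)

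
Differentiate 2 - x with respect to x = -1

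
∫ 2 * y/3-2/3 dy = y^2/3 - 2*y/3 + C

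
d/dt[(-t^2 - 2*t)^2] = 4*t^3 + 12*t^2 + 8*t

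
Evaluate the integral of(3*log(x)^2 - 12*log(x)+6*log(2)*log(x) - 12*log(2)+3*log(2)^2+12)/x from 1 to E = (-1 + log(2))^3 - (-2 + log(2))^3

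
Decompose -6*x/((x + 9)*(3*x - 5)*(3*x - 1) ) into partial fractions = 3/(56*(3*x - 1)) - 15/(64*(3*x - 5)) + 27/(448*(x + 9))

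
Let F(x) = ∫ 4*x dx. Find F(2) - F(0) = 8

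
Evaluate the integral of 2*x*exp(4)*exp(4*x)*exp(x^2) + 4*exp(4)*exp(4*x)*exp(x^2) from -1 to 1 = -E + exp(9)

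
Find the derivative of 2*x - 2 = 2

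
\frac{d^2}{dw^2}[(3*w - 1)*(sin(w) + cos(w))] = -3*w*sin(w) - 3*w*cos(w) - 5*sin(w) + 7*cos(w)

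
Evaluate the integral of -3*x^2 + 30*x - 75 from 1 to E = -64 + (5 - E)^3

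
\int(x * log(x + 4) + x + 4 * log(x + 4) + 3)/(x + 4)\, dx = (x + 3)*log(x + 4) + C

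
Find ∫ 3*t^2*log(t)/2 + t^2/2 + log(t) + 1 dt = t*(t^2 + 2)*log(t)/2 + C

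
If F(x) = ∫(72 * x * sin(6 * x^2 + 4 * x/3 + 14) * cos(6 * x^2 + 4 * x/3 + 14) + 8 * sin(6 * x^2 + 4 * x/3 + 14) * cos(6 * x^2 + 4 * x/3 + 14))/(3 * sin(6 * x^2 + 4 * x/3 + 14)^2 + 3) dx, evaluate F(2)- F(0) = -log(sin(14)^2 + 1) + log(sin(122/3)^2 + 1)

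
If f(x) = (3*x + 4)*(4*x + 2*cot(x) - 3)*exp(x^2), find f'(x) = (24*x^3 + 14*x^2 + 12*x^2/tan(x) + 16*x/tan(x) - 6*x/sin(x)^2 + 7 + 6/tan(x) - 8/sin(x)^2)*exp(x^2)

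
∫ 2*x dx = x^2 + C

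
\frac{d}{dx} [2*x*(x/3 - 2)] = 4*x/3 - 4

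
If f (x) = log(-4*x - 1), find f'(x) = 4/(4*x + 1)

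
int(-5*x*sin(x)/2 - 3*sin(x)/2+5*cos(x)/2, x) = (5*x + 3)*cos(x)/2 + C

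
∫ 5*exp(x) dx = 5*exp(x) + C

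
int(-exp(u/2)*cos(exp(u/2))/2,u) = -sin(exp(u/2)) + C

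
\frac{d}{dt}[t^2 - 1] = 2*t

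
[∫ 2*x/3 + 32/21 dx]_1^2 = 53/21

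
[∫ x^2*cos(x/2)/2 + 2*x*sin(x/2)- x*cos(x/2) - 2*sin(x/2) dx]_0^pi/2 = sqrt(2)*(-1 + (-1 + pi/2)^2)/2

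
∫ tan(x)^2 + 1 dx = tan(x) + C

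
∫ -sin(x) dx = cos(x) + C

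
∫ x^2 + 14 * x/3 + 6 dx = x^3/3 + 7*x^2/3 + 6*x + C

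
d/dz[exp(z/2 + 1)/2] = exp(z/2 + 1)/4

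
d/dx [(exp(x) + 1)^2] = 2*exp(2*x) + 2*exp(x)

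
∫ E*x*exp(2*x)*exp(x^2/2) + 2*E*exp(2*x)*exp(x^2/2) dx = exp((x + 2)^2/2 - 1) + C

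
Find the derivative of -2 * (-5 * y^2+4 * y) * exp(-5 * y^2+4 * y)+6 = -100*y^3*exp(-5*y^2 + 4*y) + 120*y^2*exp(-5*y^2 + 4*y) - 12*y*exp(-5*y^2 + 4*y) - 8*exp(-5*y^2 + 4*y)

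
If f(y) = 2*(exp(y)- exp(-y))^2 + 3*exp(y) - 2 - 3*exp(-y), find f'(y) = (4*exp(4*y) + 3*exp(3*y) + 3*exp(y) - 4)*exp(-2*y)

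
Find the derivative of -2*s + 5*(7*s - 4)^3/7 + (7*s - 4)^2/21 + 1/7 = 735*s^2 - 2506*s/3 + 706/3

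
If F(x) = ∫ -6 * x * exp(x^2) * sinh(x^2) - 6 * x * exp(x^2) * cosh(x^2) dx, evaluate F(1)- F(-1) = 0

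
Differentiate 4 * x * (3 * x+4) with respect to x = 24*x + 16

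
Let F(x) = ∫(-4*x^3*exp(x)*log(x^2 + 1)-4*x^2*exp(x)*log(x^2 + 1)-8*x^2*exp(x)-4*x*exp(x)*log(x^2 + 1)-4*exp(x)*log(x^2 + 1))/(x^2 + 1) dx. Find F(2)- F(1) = -8*exp(2)*log(5) + 4*E*log(2)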